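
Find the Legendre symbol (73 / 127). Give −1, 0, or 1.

1

Euler's criterion: (73/127) ≡ 73^63 (mod 127).
73^2 ≡ 122 (mod 127)
73^4 ≡ 25 (mod 127)
73^8 ≡ 117 (mod 127)
73^16 ≡ 100 (mod 127)
73^32 ≡ 94 (mod 127)
73^63 = 73^(32+16+8+4+2+1) ≡ 1 (mod 127).
Result is 1, so (73/127) = 1.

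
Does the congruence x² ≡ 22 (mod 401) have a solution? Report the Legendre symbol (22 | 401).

Euler's criterion: (22/401) ≡ 22^200 (mod 401).
22^2 ≡ 83 (mod 401)
22^4 ≡ 72 (mod 401)
22^8 ≡ 372 (mod 401)
22^16 ≡ 39 (mod 401)
22^32 ≡ 318 (mod 401)
22^64 ≡ 72 (mod 401)
22^128 ≡ 372 (mod 401)
22^200 = 22^(128+64+8) ≡ 1 (mod 401).
Result is 1, so (22/401) = 1.

1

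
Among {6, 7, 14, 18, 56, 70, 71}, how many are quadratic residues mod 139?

(6/139) = +1 → QR.
(7/139) = +1 → QR.
(14/139) = -1 → non-residue.
(18/139) = -1 → non-residue.
(56/139) = -1 → non-residue.
(70/139) = -1 → non-residue.
(71/139) = +1 → QR.
Total quadratic residues among the 7: 3.

3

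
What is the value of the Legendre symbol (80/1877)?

-1

Pull out 2^4: since 1877 ≡ 5 (mod 8), (2/1877) = -1, so (2/1877)^4 = +1.
Reciprocity: 5 ≡ 1 and 1877 ≡ 1 (mod 4), so (5/1877) = +(1877/5).
Reduce top mod 5: now compute (2/5).
Pull out 2: since 5 ≡ 5 (mod 8), (2/5) = -1.
Reached (1/5) = 1. Collecting the sign flips along the way, the symbol is -1.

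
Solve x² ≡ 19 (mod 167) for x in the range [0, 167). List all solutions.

55, 112

Since 167 ≡ 3 (mod 4), a square root of 19 is 19^((167+1)/4) = 19^42 mod 167.
Repeated squaring: 19^2≡27, 19^4≡61, 19^8≡47, 19^16≡38, 19^32≡108 (mod 167).
19^42 = 19^(32+8+2) ≡ 112 (mod 167).
Check: 112² = 12544 ≡ 19 (mod 167). The two roots are 55 and 112.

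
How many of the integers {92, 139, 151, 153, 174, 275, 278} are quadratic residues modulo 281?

1

(92/281) = -1 → non-residue.
(139/281) = -1 → non-residue.
(151/281) = -1 → non-residue.
(153/281) = +1 → QR.
(174/281) = -1 → non-residue.
(275/281) = -1 → non-residue.
(278/281) = -1 → non-residue.
Total quadratic residues among the 7: 1.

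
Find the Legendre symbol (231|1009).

Euler's criterion: (231/1009) ≡ 231^504 (mod 1009).
231^2 ≡ 893 (mod 1009)
231^4 ≡ 339 (mod 1009)
231^8 ≡ 904 (mod 1009)
231^16 ≡ 935 (mod 1009)
231^32 ≡ 431 (mod 1009)
231^64 ≡ 105 (mod 1009)
231^128 ≡ 935 (mod 1009)
231^256 ≡ 431 (mod 1009)
231^504 = 231^(256+128+64+32+16+8) ≡ 1008 (mod 1009).
Result is 1008 ≡ −1, so (231/1009) = −1.

-1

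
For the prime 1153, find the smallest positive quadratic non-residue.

5

(2/1153) = +1, so 2 is a residue.
(3/1153) = +1, so 3 is a residue.
(4/1153) = +1, so 4 is a residue.
(5/1153) = −1, so 5 is the smallest positive non-residue mod 1153.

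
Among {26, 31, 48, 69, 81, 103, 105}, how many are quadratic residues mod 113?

(26/113) = +1 → QR.
(31/113) = +1 → QR.
(48/113) = -1 → non-residue.
(69/113) = +1 → QR.
(81/113) = +1 → QR.
(103/113) = -1 → non-residue.
(105/113) = +1 → QR.
Total quadratic residues among the 7: 5.

5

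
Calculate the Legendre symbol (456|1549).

Pull out 2^3: since 1549 ≡ 5 (mod 8), (2/1549) = -1, so (2/1549)^3 = -1.
Reciprocity: 57 ≡ 1 and 1549 ≡ 1 (mod 4), so (57/1549) = +(1549/57).
Reduce top mod 57: now compute (10/57).
Pull out 2: since 57 ≡ 1 (mod 8), (2/57) = +1.
Reciprocity: 5 ≡ 1 and 57 ≡ 1 (mod 4), so (5/57) = +(57/5).
Reduce top mod 5: now compute (2/5).
Pull out 2: since 5 ≡ 5 (mod 8), (2/5) = -1.
Reached (1/5) = 1. Collecting the sign flips along the way, the symbol is +1.

1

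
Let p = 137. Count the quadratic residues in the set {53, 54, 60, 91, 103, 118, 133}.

4

(53/137) = -1 → non-residue.
(54/137) = -1 → non-residue.
(60/137) = +1 → QR.
(91/137) = -1 → non-residue.
(103/137) = +1 → QR.
(118/137) = +1 → QR.
(133/137) = +1 → QR.
Total quadratic residues among the 7: 4.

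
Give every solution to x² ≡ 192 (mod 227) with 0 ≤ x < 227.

Since 227 ≡ 3 (mod 4), a square root of 192 is 192^((227+1)/4) = 192^57 mod 227.
Repeated squaring: 192^2≡90, 192^4≡155, 192^8≡190, 192^16≡7, 192^32≡49 (mod 227).
192^57 = 192^(32+16+8+1) ≡ 173 (mod 227).
Check: 173² = 29929 ≡ 192 (mod 227). The two roots are 54 and 173.

54, 173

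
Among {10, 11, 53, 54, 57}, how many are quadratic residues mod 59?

(10/59) = -1 → non-residue.
(11/59) = -1 → non-residue.
(53/59) = +1 → QR.
(54/59) = -1 → non-residue.
(57/59) = +1 → QR.
Total quadratic residues among the 5: 2.

2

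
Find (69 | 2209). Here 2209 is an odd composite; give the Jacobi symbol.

Reciprocity: 69 ≡ 1 and 2209 ≡ 1 (mod 4), so (69/2209) = +(2209/69).
Reduce top mod 69: now compute (1/69).
Reached (1/69) = 1. Collecting the sign flips along the way, the symbol is +1.

1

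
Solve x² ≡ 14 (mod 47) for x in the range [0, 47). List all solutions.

Since 47 ≡ 3 (mod 4), a square root of 14 is 14^((47+1)/4) = 14^12 mod 47.
Repeated squaring: 14^2≡8, 14^4≡17, 14^8≡7 (mod 47).
14^12 = 14^(8+4) ≡ 25 (mod 47).
Check: 25² = 625 ≡ 14 (mod 47). The two roots are 22 and 25.

22, 25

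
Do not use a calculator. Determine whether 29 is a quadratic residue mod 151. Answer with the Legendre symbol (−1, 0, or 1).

1

Reciprocity: 29 ≡ 1 and 151 ≡ 3 (mod 4), so (29/151) = +(151/29).
Reduce top mod 29: now compute (6/29).
Pull out 2: since 29 ≡ 5 (mod 8), (2/29) = -1.
Reciprocity: 3 ≡ 3 and 29 ≡ 1 (mod 4), so (3/29) = +(29/3).
Reduce top mod 3: now compute (2/3).
Pull out 2: since 3 ≡ 3 (mod 8), (2/3) = -1.
Reached (1/3) = 1. Collecting the sign flips along the way, the symbol is +1.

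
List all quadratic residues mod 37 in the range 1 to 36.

1, 3, 4, 7, 9, 10, 11, 12, 16, 21, 25, 26, 27, 28, 30, 33, 34, 36

Square k = 1,…,18 (k and 37−k give the same square):
1²=1, 2²=4, 3²=9, 4²=16, 5²=25, 6²=36, 7²≡12, 8²≡27, 9²≡7, 10²≡26, 11²≡10, 12²≡33, 13²≡21, 14²≡11, 15²≡3, 16²≡34, 17²≡30, 18²≡28 (mod 37).
So the quadratic residues mod 37 are {1, 3, 4, 7, 9, 10, 11, 12, 16, 21, 25, 26, 27, 28, 30, 33, 34, 36}.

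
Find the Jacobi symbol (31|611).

1

Reciprocity: 31 ≡ 3 and 611 ≡ 3 (mod 4), so (31/611) = −(611/31).
Reduce top mod 31: now compute (22/31).
Pull out 2: since 31 ≡ 7 (mod 8), (2/31) = +1.
Reciprocity: 11 ≡ 3 and 31 ≡ 3 (mod 4), so (11/31) = −(31/11).
Reduce top mod 11: now compute (9/11).
Reciprocity: 9 ≡ 1 and 11 ≡ 3 (mod 4), so (9/11) = +(11/9).
Reduce top mod 9: now compute (2/9).
Pull out 2: since 9 ≡ 1 (mod 8), (2/9) = +1.
Reached (1/9) = 1. Collecting the sign flips along the way, the symbol is +1.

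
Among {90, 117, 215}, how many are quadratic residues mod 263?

(90/263) = -1 → non-residue.
(117/263) = +1 → QR.
(215/263) = -1 → non-residue.
Total quadratic residues among the 3: 1.

1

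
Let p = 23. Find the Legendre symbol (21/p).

-1

Euler's criterion: (21/23) ≡ 21^11 (mod 23).
21^2 ≡ 4 (mod 23)
21^4 ≡ 16 (mod 23)
21^8 ≡ 3 (mod 23)
21^11 = 21^(8+2+1) ≡ 22 (mod 23).
Result is 22 ≡ −1, so (21/23) = −1.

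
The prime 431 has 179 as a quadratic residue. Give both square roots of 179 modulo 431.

67, 364

Since 431 ≡ 3 (mod 4), a square root of 179 is 179^((431+1)/4) = 179^108 mod 431.
Repeated squaring: 179^2≡147, 179^4≡59, 179^8≡33, 179^16≡227, 179^32≡240, 179^64≡277 (mod 431).
179^108 = 179^(64+32+8+4) ≡ 364 (mod 431).
Check: 364² = 132496 ≡ 179 (mod 431). The two roots are 67 and 364.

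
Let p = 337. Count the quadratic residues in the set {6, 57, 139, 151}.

(6/337) = +1 → QR.
(57/337) = -1 → non-residue.
(139/337) = -1 → non-residue.
(151/337) = -1 → non-residue.
Total quadratic residues among the 4: 1.

1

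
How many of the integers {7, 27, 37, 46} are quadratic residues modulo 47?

3

(7/47) = +1 → QR.
(27/47) = +1 → QR.
(37/47) = +1 → QR.
(46/47) = -1 → non-residue.
Total quadratic residues among the 4: 3.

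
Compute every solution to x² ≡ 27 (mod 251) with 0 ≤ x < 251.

23, 228

Since 251 ≡ 3 (mod 4), a square root of 27 is 27^((251+1)/4) = 27^63 mod 251.
Repeated squaring: 27^2≡227, 27^4≡74, 27^8≡205, 27^16≡108, 27^32≡118 (mod 251).
27^63 = 27^(32+16+8+4+2+1) ≡ 23 (mod 251).
Check: 23² = 529 ≡ 27 (mod 251). The two roots are 23 and 228.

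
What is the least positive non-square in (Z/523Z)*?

2

(2/523) = −1, so 2 is the smallest positive non-residue mod 523.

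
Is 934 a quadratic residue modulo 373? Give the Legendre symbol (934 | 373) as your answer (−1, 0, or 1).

-1

Euler's criterion: (934/373) ≡ 188^186 (mod 373).
188^2 ≡ 282 (mod 373)
188^4 ≡ 75 (mod 373)
188^8 ≡ 30 (mod 373)
188^16 ≡ 154 (mod 373)
188^32 ≡ 217 (mod 373)
188^64 ≡ 91 (mod 373)
188^128 ≡ 75 (mod 373)
188^186 = 188^(128+32+16+8+2) ≡ 372 (mod 373).
Result is 372 ≡ −1, so (934/373) = −1.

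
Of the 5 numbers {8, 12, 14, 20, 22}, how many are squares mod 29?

2

(8/29) = -1 → non-residue.
(12/29) = -1 → non-residue.
(14/29) = -1 → non-residue.
(20/29) = +1 → QR.
(22/29) = +1 → QR.
Total quadratic residues among the 5: 2.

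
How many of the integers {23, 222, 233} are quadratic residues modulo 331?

(23/331) = -1 → non-residue.
(222/331) = -1 → non-residue.
(233/331) = +1 → QR.
Total quadratic residues among the 3: 1.

1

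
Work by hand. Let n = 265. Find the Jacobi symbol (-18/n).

1

First reduce: -18 ≡ 247 (mod 265).
Reciprocity: 247 ≡ 3 and 265 ≡ 1 (mod 4), so (247/265) = +(265/247).
Reduce top mod 247: now compute (18/247).
Pull out 2: since 247 ≡ 7 (mod 8), (2/247) = +1.
Reciprocity: 9 ≡ 1 and 247 ≡ 3 (mod 4), so (9/247) = +(247/9).
Reduce top mod 9: now compute (4/9).
Pull out 2^2: since 9 ≡ 1 (mod 8), (2/9) = +1, so (2/9)^2 = +1.
Reached (1/9) = 1. Collecting the sign flips along the way, the symbol is +1.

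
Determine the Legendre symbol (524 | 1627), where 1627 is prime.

-1

Pull out 2^2: since 1627 ≡ 3 (mod 8), (2/1627) = -1, so (2/1627)^2 = +1.
Reciprocity: 131 ≡ 3 and 1627 ≡ 3 (mod 4), so (131/1627) = −(1627/131).
Reduce top mod 131: now compute (55/131).
Reciprocity: 55 ≡ 3 and 131 ≡ 3 (mod 4), so (55/131) = −(131/55).
Reduce top mod 55: now compute (21/55).
Reciprocity: 21 ≡ 1 and 55 ≡ 3 (mod 4), so (21/55) = +(55/21).
Reduce top mod 21: now compute (13/21).
Reciprocity: 13 ≡ 1 and 21 ≡ 1 (mod 4), so (13/21) = +(21/13).
Reduce top mod 13: now compute (8/13).
Pull out 2^3: since 13 ≡ 5 (mod 8), (2/13) = -1, so (2/13)^3 = -1.
Reached (1/13) = 1. Collecting the sign flips along the way, the symbol is -1.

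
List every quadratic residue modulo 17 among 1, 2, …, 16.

1 2 4 8 9 13 15 16

Square k = 1,…,8 (k and 17−k give the same square):
1²=1, 2²=4, 3²=9, 4²=16, 5²≡8, 6²≡2, 7²≡15, 8²≡13 (mod 17).
So the quadratic residues mod 17 are {1, 2, 4, 8, 9, 13, 15, 16}.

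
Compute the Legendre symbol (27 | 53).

-1

Reciprocity: 27 ≡ 3 and 53 ≡ 1 (mod 4), so (27/53) = +(53/27).
Reduce top mod 27: now compute (26/27).
Pull out 2: since 27 ≡ 3 (mod 8), (2/27) = -1.
Reciprocity: 13 ≡ 1 and 27 ≡ 3 (mod 4), so (13/27) = +(27/13).
Reduce top mod 13: now compute (1/13).
Reached (1/13) = 1. Collecting the sign flips along the way, the symbol is -1.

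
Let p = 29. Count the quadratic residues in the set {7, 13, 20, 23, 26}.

(7/29) = +1 → QR.
(13/29) = +1 → QR.
(20/29) = +1 → QR.
(23/29) = +1 → QR.
(26/29) = -1 → non-residue.
Total quadratic residues among the 5: 4.

4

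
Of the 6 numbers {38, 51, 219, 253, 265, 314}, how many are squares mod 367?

(38/367) = -1 → non-residue.
(51/367) = +1 → QR.
(219/367) = -1 → non-residue.
(253/367) = -1 → non-residue.
(265/367) = -1 → non-residue.
(314/367) = -1 → non-residue.
Total quadratic residues among the 6: 1.

1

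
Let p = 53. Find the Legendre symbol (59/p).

First reduce: 59 ≡ 6 (mod 53).
Pull out 2: since 53 ≡ 5 (mod 8), (2/53) = -1.
Reciprocity: 3 ≡ 3 and 53 ≡ 1 (mod 4), so (3/53) = +(53/3).
Reduce top mod 3: now compute (2/3).
Pull out 2: since 3 ≡ 3 (mod 8), (2/3) = -1.
Reached (1/3) = 1. Collecting the sign flips along the way, the symbol is +1.

1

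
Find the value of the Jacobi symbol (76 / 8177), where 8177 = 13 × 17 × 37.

1

Pull out 2^2: since 8177 ≡ 1 (mod 8), (2/8177) = +1, so (2/8177)^2 = +1.
Reciprocity: 19 ≡ 3 and 8177 ≡ 1 (mod 4), so (19/8177) = +(8177/19).
Reduce top mod 19: now compute (7/19).
Reciprocity: 7 ≡ 3 and 19 ≡ 3 (mod 4), so (7/19) = −(19/7).
Reduce top mod 7: now compute (5/7).
Reciprocity: 5 ≡ 1 and 7 ≡ 3 (mod 4), so (5/7) = +(7/5).
Reduce top mod 5: now compute (2/5).
Pull out 2: since 5 ≡ 5 (mod 8), (2/5) = -1.
Reached (1/5) = 1. Collecting the sign flips along the way, the symbol is +1.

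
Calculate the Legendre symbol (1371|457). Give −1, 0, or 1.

First reduce: 1371 ≡ 0 (mod 457).
Top reduces to 0: gcd > 1, so the symbol is 0.

0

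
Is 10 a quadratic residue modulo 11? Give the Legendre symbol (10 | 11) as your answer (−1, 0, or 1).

Euler's criterion: (10/11) ≡ 10^5 (mod 11).
10^2 ≡ 1 (mod 11)
10^4 ≡ 1 (mod 11)
10^5 = 10^(4+1) ≡ 10 (mod 11).
Result is 10 ≡ −1, so (10/11) = −1.

-1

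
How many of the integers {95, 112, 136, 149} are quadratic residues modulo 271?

2

(95/271) = -1 → non-residue.
(112/271) = +1 → QR.
(136/271) = +1 → QR.
(149/271) = -1 → non-residue.
Total quadratic residues among the 4: 2.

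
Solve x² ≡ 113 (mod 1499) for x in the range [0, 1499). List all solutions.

Since 1499 ≡ 3 (mod 4), a square root of 113 is 113^((1499+1)/4) = 113^375 mod 1499.
Repeated squaring: 113^2≡777, 113^4≡1131, 113^8≡514, 113^16≡372, 113^32≡476, 113^64≡227, 113^128≡563, 113^256≡680 (mod 1499).
113^375 = 113^(256+64+32+16+4+2+1) ≡ 1359 (mod 1499).
Check: 1359² = 1846881 ≡ 113 (mod 1499). The two roots are 140 and 1359.

140, 1359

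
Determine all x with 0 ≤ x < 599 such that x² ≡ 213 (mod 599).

163, 436

Since 599 ≡ 3 (mod 4), a square root of 213 is 213^((599+1)/4) = 213^150 mod 599.
Repeated squaring: 213^2≡444, 213^4≡65, 213^8≡32, 213^16≡425, 213^32≡326, 213^64≡253, 213^128≡515 (mod 599).
213^150 = 213^(128+16+4+2) ≡ 163 (mod 599).
Check: 163² = 26569 ≡ 213 (mod 599). The two roots are 163 and 436.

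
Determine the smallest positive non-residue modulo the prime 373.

2

(2/373) = −1, so 2 is the smallest positive non-residue mod 373.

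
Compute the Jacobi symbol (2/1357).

-1

Pull out 2: since 1357 ≡ 5 (mod 8), (2/1357) = -1.
Reached (1/1357) = 1. Collecting the sign flips along the way, the symbol is -1.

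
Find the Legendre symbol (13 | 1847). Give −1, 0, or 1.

Reciprocity: 13 ≡ 1 and 1847 ≡ 3 (mod 4), so (13/1847) = +(1847/13).
Reduce top mod 13: now compute (1/13).
Reached (1/13) = 1. Collecting the sign flips along the way, the symbol is +1.

1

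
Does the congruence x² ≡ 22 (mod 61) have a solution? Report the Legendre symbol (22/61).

1

Pull out 2: since 61 ≡ 5 (mod 8), (2/61) = -1.
Reciprocity: 11 ≡ 3 and 61 ≡ 1 (mod 4), so (11/61) = +(61/11).
Reduce top mod 11: now compute (6/11).
Pull out 2: since 11 ≡ 3 (mod 8), (2/11) = -1.
Reciprocity: 3 ≡ 3 and 11 ≡ 3 (mod 4), so (3/11) = −(11/3).
Reduce top mod 3: now compute (2/3).
Pull out 2: since 3 ≡ 3 (mod 8), (2/3) = -1.
Reached (1/3) = 1. Collecting the sign flips along the way, the symbol is +1.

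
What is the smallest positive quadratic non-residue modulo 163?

2

(2/163) = −1, so 2 is the smallest positive non-residue mod 163.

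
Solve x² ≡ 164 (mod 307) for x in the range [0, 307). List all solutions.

85, 222

Since 307 ≡ 3 (mod 4), a square root of 164 is 164^((307+1)/4) = 164^77 mod 307.
Repeated squaring: 164^2≡187, 164^4≡278, 164^8≡227, 164^16≡260, 164^32≡60, 164^64≡223 (mod 307).
164^77 = 164^(64+8+4+1) ≡ 222 (mod 307).
Check: 222² = 49284 ≡ 164 (mod 307). The two roots are 85 and 222.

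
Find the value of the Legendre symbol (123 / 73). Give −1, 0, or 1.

First reduce: 123 ≡ 50 (mod 73).
Pull out 2: since 73 ≡ 1 (mod 8), (2/73) = +1.
Reciprocity: 25 ≡ 1 and 73 ≡ 1 (mod 4), so (25/73) = +(73/25).
Reduce top mod 25: now compute (23/25).
Reciprocity: 23 ≡ 3 and 25 ≡ 1 (mod 4), so (23/25) = +(25/23).
Reduce top mod 23: now compute (2/23).
Pull out 2: since 23 ≡ 7 (mod 8), (2/23) = +1.
Reached (1/23) = 1. Collecting the sign flips along the way, the symbol is +1.

1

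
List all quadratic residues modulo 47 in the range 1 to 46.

1,2,3,4,6,7,8,9,12,14,16,17,18,21,24,25,27,28,32,34,36,37,42

Square k = 1,…,23 (k and 47−k give the same square):
1²=1, 2²=4, 3²=9, 4²=16, 5²=25, 6²=36, 7²≡2, 8²≡17, 9²≡34, 10²≡6, 11²≡27, 12²≡3, 13²≡28, 14²≡8, 15²≡37, 16²≡21, 17²≡7, 18²≡42, 19²≡32, 20²≡24, 21²≡18, 22²≡14, 23²≡12 (mod 47).
So the quadratic residues mod 47 are {1, 2, 3, 4, 6, 7, 8, 9, 12, 14, 16, 17, 18, 21, 24, 25, 27, 28, 32, 34, 36, 37, 42}.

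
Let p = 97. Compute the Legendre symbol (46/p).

Euler's criterion: (46/97) ≡ 46^48 (mod 97).
46^2 ≡ 79 (mod 97)
46^4 ≡ 33 (mod 97)
46^8 ≡ 22 (mod 97)
46^16 ≡ 96 (mod 97)
46^32 ≡ 1 (mod 97)
46^48 = 46^(32+16) ≡ 96 (mod 97).
Result is 96 ≡ −1, so (46/97) = −1.

-1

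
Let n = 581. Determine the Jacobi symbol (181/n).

1

Reciprocity: 181 ≡ 1 and 581 ≡ 1 (mod 4), so (181/581) = +(581/181).
Reduce top mod 181: now compute (38/181).
Pull out 2: since 181 ≡ 5 (mod 8), (2/181) = -1.
Reciprocity: 19 ≡ 3 and 181 ≡ 1 (mod 4), so (19/181) = +(181/19).
Reduce top mod 19: now compute (10/19).
Pull out 2: since 19 ≡ 3 (mod 8), (2/19) = -1.
Reciprocity: 5 ≡ 1 and 19 ≡ 3 (mod 4), so (5/19) = +(19/5).
Reduce top mod 5: now compute (4/5).
Pull out 2^2: since 5 ≡ 5 (mod 8), (2/5) = -1, so (2/5)^2 = +1.
Reached (1/5) = 1. Collecting the sign flips along the way, the symbol is +1.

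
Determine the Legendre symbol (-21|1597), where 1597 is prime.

First reduce: -21 ≡ 1576 (mod 1597).
Pull out 2^3: since 1597 ≡ 5 (mod 8), (2/1597) = -1, so (2/1597)^3 = -1.
Reciprocity: 197 ≡ 1 and 1597 ≡ 1 (mod 4), so (197/1597) = +(1597/197).
Reduce top mod 197: now compute (21/197).
Reciprocity: 21 ≡ 1 and 197 ≡ 1 (mod 4), so (21/197) = +(197/21).
Reduce top mod 21: now compute (8/21).
Pull out 2^3: since 21 ≡ 5 (mod 8), (2/21) = -1, so (2/21)^3 = -1.
Reached (1/21) = 1. Collecting the sign flips along the way, the symbol is +1.

1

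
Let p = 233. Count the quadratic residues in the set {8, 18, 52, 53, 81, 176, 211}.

(8/233) = +1 → QR.
(18/233) = +1 → QR.
(52/233) = +1 → QR.
(53/233) = -1 → non-residue.
(81/233) = +1 → QR.
(176/233) = -1 → non-residue.
(211/233) = -1 → non-residue.
Total quadratic residues among the 7: 4.

4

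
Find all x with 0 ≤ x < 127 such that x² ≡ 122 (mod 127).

54, 73

Since 127 ≡ 3 (mod 4), a square root of 122 is 122^((127+1)/4) = 122^32 mod 127.
Repeated squaring: 122^2≡25, 122^4≡117, 122^8≡100, 122^16≡94, 122^32≡73 (mod 127).
122^32 = 122^(32) ≡ 73 (mod 127).
Check: 73² = 5329 ≡ 122 (mod 127). The two roots are 54 and 73.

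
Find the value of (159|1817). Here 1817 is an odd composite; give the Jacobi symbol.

Reciprocity: 159 ≡ 3 and 1817 ≡ 1 (mod 4), so (159/1817) = +(1817/159).
Reduce top mod 159: now compute (68/159).
Pull out 2^2: since 159 ≡ 7 (mod 8), (2/159) = +1, so (2/159)^2 = +1.
Reciprocity: 17 ≡ 1 and 159 ≡ 3 (mod 4), so (17/159) = +(159/17).
Reduce top mod 17: now compute (6/17).
Pull out 2: since 17 ≡ 1 (mod 8), (2/17) = +1.
Reciprocity: 3 ≡ 3 and 17 ≡ 1 (mod 4), so (3/17) = +(17/3).
Reduce top mod 3: now compute (2/3).
Pull out 2: since 3 ≡ 3 (mod 8), (2/3) = -1.
Reached (1/3) = 1. Collecting the sign flips along the way, the symbol is -1.

-1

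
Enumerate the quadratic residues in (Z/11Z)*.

1,3,4,5,9

Square k = 1,…,5 (k and 11−k give the same square):
1²=1, 2²=4, 3²=9, 4²≡5, 5²≡3 (mod 11).
So the quadratic residues mod 11 are {1, 3, 4, 5, 9}.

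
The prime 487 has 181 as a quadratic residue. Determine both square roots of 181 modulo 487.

147, 340

Since 487 ≡ 3 (mod 4), a square root of 181 is 181^((487+1)/4) = 181^122 mod 487.
Repeated squaring: 181^2≡132, 181^4≡379, 181^8≡463, 181^16≡89, 181^32≡129, 181^64≡83 (mod 487).
181^122 = 181^(64+32+16+8+2) ≡ 340 (mod 487).
Check: 340² = 115600 ≡ 181 (mod 487). The two roots are 147 and 340.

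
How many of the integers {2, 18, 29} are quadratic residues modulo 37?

(2/37) = -1 → non-residue.
(18/37) = -1 → non-residue.
(29/37) = -1 → non-residue.
Total quadratic residues among the 3: 0.

0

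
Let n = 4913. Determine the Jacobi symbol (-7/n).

First reduce: -7 ≡ 4906 (mod 4913).
Pull out 2: since 4913 ≡ 1 (mod 8), (2/4913) = +1.
Reciprocity: 2453 ≡ 1 and 4913 ≡ 1 (mod 4), so (2453/4913) = +(4913/2453).
Reduce top mod 2453: now compute (7/2453).
Reciprocity: 7 ≡ 3 and 2453 ≡ 1 (mod 4), so (7/2453) = +(2453/7).
Reduce top mod 7: now compute (3/7).
Reciprocity: 3 ≡ 3 and 7 ≡ 3 (mod 4), so (3/7) = −(7/3).
Reduce top mod 3: now compute (1/3).
Reached (1/3) = 1. Collecting the sign flips along the way, the symbol is -1.

-1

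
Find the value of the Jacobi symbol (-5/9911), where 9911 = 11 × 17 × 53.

-1

First reduce: -5 ≡ 9906 (mod 9911).
Pull out 2: since 9911 ≡ 7 (mod 8), (2/9911) = +1.
Reciprocity: 4953 ≡ 1 and 9911 ≡ 3 (mod 4), so (4953/9911) = +(9911/4953).
Reduce top mod 4953: now compute (5/4953).
Reciprocity: 5 ≡ 1 and 4953 ≡ 1 (mod 4), so (5/4953) = +(4953/5).
Reduce top mod 5: now compute (3/5).
Reciprocity: 3 ≡ 3 and 5 ≡ 1 (mod 4), so (3/5) = +(5/3).
Reduce top mod 3: now compute (2/3).
Pull out 2: since 3 ≡ 3 (mod 8), (2/3) = -1.
Reached (1/3) = 1. Collecting the sign flips along the way, the symbol is -1.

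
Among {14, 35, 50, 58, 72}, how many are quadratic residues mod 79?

(14/79) = -1 → non-residue.
(35/79) = -1 → non-residue.
(50/79) = +1 → QR.
(58/79) = -1 → non-residue.
(72/79) = +1 → QR.
Total quadratic residues among the 5: 2.

2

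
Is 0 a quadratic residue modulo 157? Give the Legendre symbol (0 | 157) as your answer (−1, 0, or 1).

0

Top reduces to 0: gcd > 1, so the symbol is 0.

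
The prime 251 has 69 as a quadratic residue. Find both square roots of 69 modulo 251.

123, 128

Since 251 ≡ 3 (mod 4), a square root of 69 is 69^((251+1)/4) = 69^63 mod 251.
Repeated squaring: 69^2≡243, 69^4≡64, 69^8≡80, 69^16≡125, 69^32≡63 (mod 251).
69^63 = 69^(32+16+8+4+2+1) ≡ 123 (mod 251).
Check: 123² = 15129 ≡ 69 (mod 251). The two roots are 123 and 128.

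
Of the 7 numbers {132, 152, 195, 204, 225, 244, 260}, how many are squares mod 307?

(132/307) = -1 → non-residue.
(152/307) = -1 → non-residue.
(195/307) = -1 → non-residue.
(204/307) = -1 → non-residue.
(225/307) = +1 → QR.
(244/307) = -1 → non-residue.
(260/307) = +1 → QR.
Total quadratic residues among the 7: 2.

2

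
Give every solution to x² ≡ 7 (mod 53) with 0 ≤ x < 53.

53 ≡ 1 (mod 4), so we find a root by search.
Trying successive values, 22² = 484 ≡ 7 (mod 53). The other root is 53 − 22 = 31.

22, 31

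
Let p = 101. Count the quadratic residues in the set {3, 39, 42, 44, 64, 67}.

(3/101) = -1 → non-residue.
(39/101) = -1 → non-residue.
(42/101) = -1 → non-residue.
(44/101) = -1 → non-residue.
(64/101) = +1 → QR.
(67/101) = -1 → non-residue.
Total quadratic residues among the 6: 1.

1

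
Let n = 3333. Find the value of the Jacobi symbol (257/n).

1

Reciprocity: 257 ≡ 1 and 3333 ≡ 1 (mod 4), so (257/3333) = +(3333/257).
Reduce top mod 257: now compute (249/257).
Reciprocity: 249 ≡ 1 and 257 ≡ 1 (mod 4), so (249/257) = +(257/249).
Reduce top mod 249: now compute (8/249).
Pull out 2^3: since 249 ≡ 1 (mod 8), (2/249) = +1, so (2/249)^3 = +1.
Reached (1/249) = 1. Collecting the sign flips along the way, the symbol is +1.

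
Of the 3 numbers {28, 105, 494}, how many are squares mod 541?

3

(28/541) = +1 → QR.
(105/541) = +1 → QR.
(494/541) = +1 → QR.
Total quadratic residues among the 3: 3.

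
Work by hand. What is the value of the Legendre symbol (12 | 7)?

-1

First reduce: 12 ≡ 5 (mod 7).
Reciprocity: 5 ≡ 1 and 7 ≡ 3 (mod 4), so (5/7) = +(7/5).
Reduce top mod 5: now compute (2/5).
Pull out 2: since 5 ≡ 5 (mod 8), (2/5) = -1.
Reached (1/5) = 1. Collecting the sign flips along the way, the symbol is -1.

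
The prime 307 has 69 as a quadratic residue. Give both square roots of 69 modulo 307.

Since 307 ≡ 3 (mod 4), a square root of 69 is 69^((307+1)/4) = 69^77 mod 307.
Repeated squaring: 69^2≡156, 69^4≡83, 69^8≡135, 69^16≡112, 69^32≡264, 69^64≡7 (mod 307).
69^77 = 69^(64+8+4+1) ≡ 219 (mod 307).
Check: 219² = 47961 ≡ 69 (mod 307). The two roots are 88 and 219.

88, 219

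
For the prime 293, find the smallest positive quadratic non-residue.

2

(2/293) = −1, so 2 is the smallest positive non-residue mod 293.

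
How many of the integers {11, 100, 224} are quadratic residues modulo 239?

2

(11/239) = +1 → QR.
(100/239) = +1 → QR.
(224/239) = -1 → non-residue.
Total quadratic residues among the 3: 2.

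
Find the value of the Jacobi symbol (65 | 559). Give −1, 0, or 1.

0

Reciprocity: 65 ≡ 1 and 559 ≡ 3 (mod 4), so (65/559) = +(559/65).
Reduce top mod 65: now compute (39/65).
Reciprocity: 39 ≡ 3 and 65 ≡ 1 (mod 4), so (39/65) = +(65/39).
Reduce top mod 39: now compute (26/39).
Pull out 2: since 39 ≡ 7 (mod 8), (2/39) = +1.
Reciprocity: 13 ≡ 1 and 39 ≡ 3 (mod 4), so (13/39) = +(39/13).
Reduce top mod 13: now compute (0/13).
Top reduces to 0: gcd > 1, so the symbol is 0.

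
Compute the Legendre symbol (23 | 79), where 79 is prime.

Reciprocity: 23 ≡ 3 and 79 ≡ 3 (mod 4), so (23/79) = −(79/23).
Reduce top mod 23: now compute (10/23).
Pull out 2: since 23 ≡ 7 (mod 8), (2/23) = +1.
Reciprocity: 5 ≡ 1 and 23 ≡ 3 (mod 4), so (5/23) = +(23/5).
Reduce top mod 5: now compute (3/5).
Reciprocity: 3 ≡ 3 and 5 ≡ 1 (mod 4), so (3/5) = +(5/3).
Reduce top mod 3: now compute (2/3).
Pull out 2: since 3 ≡ 3 (mod 8), (2/3) = -1.
Reached (1/3) = 1. Collecting the sign flips along the way, the symbol is +1.

1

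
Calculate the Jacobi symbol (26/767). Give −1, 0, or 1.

0

Pull out 2: since 767 ≡ 7 (mod 8), (2/767) = +1.
Reciprocity: 13 ≡ 1 and 767 ≡ 3 (mod 4), so (13/767) = +(767/13).
Reduce top mod 13: now compute (0/13).
Top reduces to 0: gcd > 1, so the symbol is 0.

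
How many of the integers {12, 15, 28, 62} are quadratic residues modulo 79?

1

(12/79) = -1 → non-residue.
(15/79) = -1 → non-residue.
(28/79) = -1 → non-residue.
(62/79) = +1 → QR.
Total quadratic residues among the 4: 1.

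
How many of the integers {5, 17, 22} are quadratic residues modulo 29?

2

(5/29) = +1 → QR.
(17/29) = -1 → non-residue.
(22/29) = +1 → QR.
Total quadratic residues among the 3: 2.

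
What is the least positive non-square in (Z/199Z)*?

(2/199) = +1, so 2 is a residue.
(3/199) = −1, so 3 is the smallest positive non-residue mod 199.

3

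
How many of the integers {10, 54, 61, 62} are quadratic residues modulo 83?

(10/83) = +1 → QR.
(54/83) = -1 → non-residue.
(61/83) = +1 → QR.
(62/83) = -1 → non-residue.
Total quadratic residues among the 4: 2.

2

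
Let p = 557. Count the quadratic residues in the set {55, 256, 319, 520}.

2

(55/557) = +1 → QR.
(256/557) = +1 → QR.
(319/557) = -1 → non-residue.
(520/557) = -1 → non-residue.
Total quadratic residues among the 4: 2.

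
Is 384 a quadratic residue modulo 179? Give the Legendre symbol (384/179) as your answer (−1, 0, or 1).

-1

First reduce: 384 ≡ 26 (mod 179).
Pull out 2: since 179 ≡ 3 (mod 8), (2/179) = -1.
Reciprocity: 13 ≡ 1 and 179 ≡ 3 (mod 4), so (13/179) = +(179/13).
Reduce top mod 13: now compute (10/13).
Pull out 2: since 13 ≡ 5 (mod 8), (2/13) = -1.
Reciprocity: 5 ≡ 1 and 13 ≡ 1 (mod 4), so (5/13) = +(13/5).
Reduce top mod 5: now compute (3/5).
Reciprocity: 3 ≡ 3 and 5 ≡ 1 (mod 4), so (3/5) = +(5/3).
Reduce top mod 3: now compute (2/3).
Pull out 2: since 3 ≡ 3 (mod 8), (2/3) = -1.
Reached (1/3) = 1. Collecting the sign flips along the way, the symbol is -1.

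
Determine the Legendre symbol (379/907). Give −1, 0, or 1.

Euler's criterion: (379/907) ≡ 379^453 (mod 907).
379^2 ≡ 335 (mod 907)
379^4 ≡ 664 (mod 907)
379^8 ≡ 94 (mod 907)
379^16 ≡ 673 (mod 907)
379^32 ≡ 336 (mod 907)
379^64 ≡ 428 (mod 907)
379^128 ≡ 877 (mod 907)
379^256 ≡ 900 (mod 907)
379^453 = 379^(256+128+64+4+1) ≡ 906 (mod 907).
Result is 906 ≡ −1, so (379/907) = −1.

-1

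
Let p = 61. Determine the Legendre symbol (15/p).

1

Euler's criterion: (15/61) ≡ 15^30 (mod 61).
15^2 ≡ 42 (mod 61)
15^4 ≡ 56 (mod 61)
15^8 ≡ 25 (mod 61)
15^16 ≡ 15 (mod 61)
15^30 = 15^(16+8+4+2) ≡ 1 (mod 61).
Result is 1, so (15/61) = 1.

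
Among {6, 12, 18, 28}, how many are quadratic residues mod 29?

(6/29) = +1 → QR.
(12/29) = -1 → non-residue.
(18/29) = -1 → non-residue.
(28/29) = +1 → QR.
Total quadratic residues among the 4: 2.

2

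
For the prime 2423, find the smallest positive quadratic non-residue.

5

(2/2423) = +1, so 2 is a residue.
(3/2423) = +1, so 3 is a residue.
(4/2423) = +1, so 4 is a residue.
(5/2423) = −1, so 5 is the smallest positive non-residue mod 2423.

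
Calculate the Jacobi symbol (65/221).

0

Reciprocity: 65 ≡ 1 and 221 ≡ 1 (mod 4), so (65/221) = +(221/65).
Reduce top mod 65: now compute (26/65).
Pull out 2: since 65 ≡ 1 (mod 8), (2/65) = +1.
Reciprocity: 13 ≡ 1 and 65 ≡ 1 (mod 4), so (13/65) = +(65/13).
Reduce top mod 13: now compute (0/13).
Top reduces to 0: gcd > 1, so the symbol is 0.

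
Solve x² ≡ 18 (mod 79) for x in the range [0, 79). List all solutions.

27, 52

Since 79 ≡ 3 (mod 4), a square root of 18 is 18^((79+1)/4) = 18^20 mod 79.
Repeated squaring: 18^2≡8, 18^4≡64, 18^8≡67, 18^16≡65 (mod 79).
18^20 = 18^(16+4) ≡ 52 (mod 79).
Check: 52² = 2704 ≡ 18 (mod 79). The two roots are 27 and 52.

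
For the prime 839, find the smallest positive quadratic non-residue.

(2/839) = +1, so 2 is a residue.
(3/839) = +1, so 3 is a residue.
(4/839) = +1, so 4 is a residue.
(5/839) = +1, so 5 is a residue.
(6/839) = +1, so 6 is a residue.
(7/839) = +1, so 7 is a residue.
(8/839) = +1, so 8 is a residue.
(9/839) = +1, so 9 is a residue.
(10/839) = +1, so 10 is a residue.
(11/839) = −1, so 11 is the smallest positive non-residue mod 839.

11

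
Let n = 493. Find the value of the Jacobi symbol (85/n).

0

Reciprocity: 85 ≡ 1 and 493 ≡ 1 (mod 4), so (85/493) = +(493/85).
Reduce top mod 85: now compute (68/85).
Pull out 2^2: since 85 ≡ 5 (mod 8), (2/85) = -1, so (2/85)^2 = +1.
Reciprocity: 17 ≡ 1 and 85 ≡ 1 (mod 4), so (17/85) = +(85/17).
Reduce top mod 17: now compute (0/17).
Top reduces to 0: gcd > 1, so the symbol is 0.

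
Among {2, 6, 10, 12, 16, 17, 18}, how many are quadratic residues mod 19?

(2/19) = -1 → non-residue.
(6/19) = +1 → QR.
(10/19) = -1 → non-residue.
(12/19) = -1 → non-residue.
(16/19) = +1 → QR.
(17/19) = +1 → QR.
(18/19) = -1 → non-residue.
Total quadratic residues among the 7: 3.

3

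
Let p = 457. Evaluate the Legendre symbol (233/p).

Reciprocity: 233 ≡ 1 and 457 ≡ 1 (mod 4), so (233/457) = +(457/233).
Reduce top mod 233: now compute (224/233).
Pull out 2^5: since 233 ≡ 1 (mod 8), (2/233) = +1, so (2/233)^5 = +1.
Reciprocity: 7 ≡ 3 and 233 ≡ 1 (mod 4), so (7/233) = +(233/7).
Reduce top mod 7: now compute (2/7).
Pull out 2: since 7 ≡ 7 (mod 8), (2/7) = +1.
Reached (1/7) = 1. Collecting the sign flips along the way, the symbol is +1.

1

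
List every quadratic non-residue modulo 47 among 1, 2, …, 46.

Square k = 1,…,23 (k and 47−k give the same square):
1²=1, 2²=4, 3²=9, 4²=16, 5²=25, 6²=36, 7²≡2, 8²≡17, 9²≡34, 10²≡6, 11²≡27, 12²≡3, 13²≡28, 14²≡8, 15²≡37, 16²≡21, 17²≡7, 18²≡42, 19²≡32, 20²≡24, 21²≡18, 22²≡14, 23²≡12 (mod 47).
The residues are {1, 2, 3, 4, 6, 7, 8, 9, 12, 14, 16, 17, 18, 21, 24, 25, 27, 28, 32, 34, 36, 37, 42}; the non-residues are the remaining 23 nonzero classes.

5,10,11,13,15,19,20,22,23,26,29,30,31,33,35,38,39,40,41,43,44,45,46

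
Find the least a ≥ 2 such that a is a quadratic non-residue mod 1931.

(2/1931) = −1, so 2 is the smallest positive non-residue mod 1931.

2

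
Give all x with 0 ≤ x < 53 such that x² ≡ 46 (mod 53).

53 ≡ 1 (mod 4), so we find a root by search.
Trying successive values, 24² = 576 ≡ 46 (mod 53). The other root is 53 − 24 = 29.

24, 29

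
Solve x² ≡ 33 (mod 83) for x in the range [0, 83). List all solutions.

Since 83 ≡ 3 (mod 4), a square root of 33 is 33^((83+1)/4) = 33^21 mod 83.
Repeated squaring: 33^2≡10, 33^4≡17, 33^8≡40, 33^16≡23 (mod 83).
33^21 = 33^(16+4+1) ≡ 38 (mod 83).
Check: 38² = 1444 ≡ 33 (mod 83). The two roots are 38 and 45.

38, 45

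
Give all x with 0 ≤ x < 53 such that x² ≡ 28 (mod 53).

9, 44

53 ≡ 1 (mod 4), so we find a root by search.
Trying successive values, 9² = 81 ≡ 28 (mod 53). The other root is 53 − 9 = 44.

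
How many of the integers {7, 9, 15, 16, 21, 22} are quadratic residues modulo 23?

(7/23) = -1 → non-residue.
(9/23) = +1 → QR.
(15/23) = -1 → non-residue.
(16/23) = +1 → QR.
(21/23) = -1 → non-residue.
(22/23) = -1 → non-residue.
Total quadratic residues among the 6: 2.

2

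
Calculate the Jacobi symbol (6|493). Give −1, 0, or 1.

Pull out 2: since 493 ≡ 5 (mod 8), (2/493) = -1.
Reciprocity: 3 ≡ 3 and 493 ≡ 1 (mod 4), so (3/493) = +(493/3).
Reduce top mod 3: now compute (1/3).
Reached (1/3) = 1. Collecting the sign flips along the way, the symbol is -1.

-1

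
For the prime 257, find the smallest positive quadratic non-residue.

(2/257) = +1, so 2 is a residue.
(3/257) = −1, so 3 is the smallest positive non-residue mod 257.

3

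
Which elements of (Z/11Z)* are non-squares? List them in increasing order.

2 6 7 8 10

Square k = 1,…,5 (k and 11−k give the same square):
1²=1, 2²=4, 3²=9, 4²≡5, 5²≡3 (mod 11).
The residues are {1, 3, 4, 5, 9}; the non-residues are the remaining 5 nonzero classes.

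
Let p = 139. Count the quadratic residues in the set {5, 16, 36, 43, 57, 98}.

(5/139) = +1 → QR.
(16/139) = +1 → QR.
(36/139) = +1 → QR.
(43/139) = -1 → non-residue.
(57/139) = +1 → QR.
(98/139) = -1 → non-residue.
Total quadratic residues among the 6: 4.

4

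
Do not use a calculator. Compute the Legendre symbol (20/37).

Pull out 2^2: since 37 ≡ 5 (mod 8), (2/37) = -1, so (2/37)^2 = +1.
Reciprocity: 5 ≡ 1 and 37 ≡ 1 (mod 4), so (5/37) = +(37/5).
Reduce top mod 5: now compute (2/5).
Pull out 2: since 5 ≡ 5 (mod 8), (2/5) = -1.
Reached (1/5) = 1. Collecting the sign flips along the way, the symbol is -1.

-1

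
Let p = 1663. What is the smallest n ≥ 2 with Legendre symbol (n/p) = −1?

(2/1663) = +1, so 2 is a residue.
(3/1663) = −1, so 3 is the smallest positive non-residue mod 1663.

3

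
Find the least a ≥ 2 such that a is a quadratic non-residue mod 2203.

(2/2203) = −1, so 2 is the smallest positive non-residue mod 2203.

2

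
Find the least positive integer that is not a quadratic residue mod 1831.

3

(2/1831) = +1, so 2 is a residue.
(3/1831) = −1, so 3 is the smallest positive non-residue mod 1831.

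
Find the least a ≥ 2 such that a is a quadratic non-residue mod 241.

(2/241) = +1, so 2 is a residue.
(3/241) = +1, so 3 is a residue.
(4/241) = +1, so 4 is a residue.
(5/241) = +1, so 5 is a residue.
(6/241) = +1, so 6 is a residue.
(7/241) = −1, so 7 is the smallest positive non-residue mod 241.

7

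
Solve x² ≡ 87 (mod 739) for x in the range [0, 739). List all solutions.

Since 739 ≡ 3 (mod 4), a square root of 87 is 87^((739+1)/4) = 87^185 mod 739.
Repeated squaring: 87^2≡179, 87^4≡264, 87^8≡230, 87^16≡431, 87^32≡272, 87^64≡84, 87^128≡405 (mod 739).
87^185 = 87^(128+32+16+8+1) ≡ 691 (mod 739).
Check: 691² = 477481 ≡ 87 (mod 739). The two roots are 48 and 691.

48, 691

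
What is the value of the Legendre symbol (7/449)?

Reciprocity: 7 ≡ 3 and 449 ≡ 1 (mod 4), so (7/449) = +(449/7).
Reduce top mod 7: now compute (1/7).
Reached (1/7) = 1. Collecting the sign flips along the way, the symbol is +1.

1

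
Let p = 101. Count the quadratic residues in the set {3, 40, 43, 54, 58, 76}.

4

(3/101) = -1 → non-residue.
(40/101) = -1 → non-residue.
(43/101) = +1 → QR.
(54/101) = +1 → QR.
(58/101) = +1 → QR.
(76/101) = +1 → QR.
Total quadratic residues among the 6: 4.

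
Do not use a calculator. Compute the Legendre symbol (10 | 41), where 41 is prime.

1

Euler's criterion: (10/41) ≡ 10^20 (mod 41).
10^2 ≡ 18 (mod 41)
10^4 ≡ 37 (mod 41)
10^8 ≡ 16 (mod 41)
10^16 ≡ 10 (mod 41)
10^20 = 10^(16+4) ≡ 1 (mod 41).
Result is 1, so (10/41) = 1.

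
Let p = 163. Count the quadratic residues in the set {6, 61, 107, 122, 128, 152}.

(6/163) = +1 → QR.
(61/163) = +1 → QR.
(107/163) = -1 → non-residue.
(122/163) = -1 → non-residue.
(128/163) = -1 → non-residue.
(152/163) = +1 → QR.
Total quadratic residues among the 6: 3.

3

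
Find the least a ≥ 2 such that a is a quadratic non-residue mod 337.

5

(2/337) = +1, so 2 is a residue.
(3/337) = +1, so 3 is a residue.
(4/337) = +1, so 4 is a residue.
(5/337) = −1, so 5 is the smallest positive non-residue mod 337.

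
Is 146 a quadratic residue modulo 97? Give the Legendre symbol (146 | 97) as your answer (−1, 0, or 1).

First reduce: 146 ≡ 49 (mod 97).
Reciprocity: 49 ≡ 1 and 97 ≡ 1 (mod 4), so (49/97) = +(97/49).
Reduce top mod 49: now compute (48/49).
Pull out 2^4: since 49 ≡ 1 (mod 8), (2/49) = +1, so (2/49)^4 = +1.
Reciprocity: 3 ≡ 3 and 49 ≡ 1 (mod 4), so (3/49) = +(49/3).
Reduce top mod 3: now compute (1/3).
Reached (1/3) = 1. Collecting the sign flips along the way, the symbol is +1.

1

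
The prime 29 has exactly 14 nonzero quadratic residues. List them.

Square k = 1,…,14 (k and 29−k give the same square):
1²=1, 2²=4, 3²=9, 4²=16, 5²=25, 6²≡7, 7²≡20, 8²≡6, 9²≡23, 10²≡13, 11²≡5, 12²≡28, 13²≡24, 14²≡22 (mod 29).
So the quadratic residues mod 29 are {1, 4, 5, 6, 7, 9, 13, 16, 20, 22, 23, 24, 25, 28}.

1,4,5,6,7,9,13,16,20,22,23,24,25,28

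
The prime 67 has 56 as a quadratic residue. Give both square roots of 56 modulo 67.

Since 67 ≡ 3 (mod 4), a square root of 56 is 56^((67+1)/4) = 56^17 mod 67.
Repeated squaring: 56^2≡54, 56^4≡35, 56^8≡19, 56^16≡26 (mod 67).
56^17 = 56^(16+1) ≡ 49 (mod 67).
Check: 49² = 2401 ≡ 56 (mod 67). The two roots are 18 and 49.

18, 49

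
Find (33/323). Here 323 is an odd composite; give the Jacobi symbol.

-1

Reciprocity: 33 ≡ 1 and 323 ≡ 3 (mod 4), so (33/323) = +(323/33).
Reduce top mod 33: now compute (26/33).
Pull out 2: since 33 ≡ 1 (mod 8), (2/33) = +1.
Reciprocity: 13 ≡ 1 and 33 ≡ 1 (mod 4), so (13/33) = +(33/13).
Reduce top mod 13: now compute (7/13).
Reciprocity: 7 ≡ 3 and 13 ≡ 1 (mod 4), so (7/13) = +(13/7).
Reduce top mod 7: now compute (6/7).
Pull out 2: since 7 ≡ 7 (mod 8), (2/7) = +1.
Reciprocity: 3 ≡ 3 and 7 ≡ 3 (mod 4), so (3/7) = −(7/3).
Reduce top mod 3: now compute (1/3).
Reached (1/3) = 1. Collecting the sign flips along the way, the symbol is -1.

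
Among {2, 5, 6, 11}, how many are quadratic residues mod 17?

1

(2/17) = +1 → QR.
(5/17) = -1 → non-residue.
(6/17) = -1 → non-residue.
(11/17) = -1 → non-residue.
Total quadratic residues among the 4: 1.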